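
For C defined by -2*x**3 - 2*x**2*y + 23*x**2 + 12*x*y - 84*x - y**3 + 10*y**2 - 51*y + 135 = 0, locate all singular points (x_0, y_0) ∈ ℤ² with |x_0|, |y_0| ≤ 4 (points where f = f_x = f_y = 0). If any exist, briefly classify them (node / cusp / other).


Singular points: {(3, 3)}; classification: node.

Compute partial derivatives:
  f_x = -6*x**2 - 4*x*y + 46*x + 12*y - 84.
  f_y = -2*x**2 + 12*x - 3*y**2 + 20*y - 51.
Scan x_0 ∈ {−4, ..., 4}. For each x_0, f_y(x_0, y) is a polynomial in y; find its integer roots y ∈ {−4, ..., 4}, then test f_x and f at those candidates.
  x = -4: f_y(-4, y) = -3*y**2 + 20*y - 131; no integer root y with |y| ≤ 4.
  x = -3: f_y(-3, y) = -3*y**2 + 20*y - 105; no integer root y with |y| ≤ 4.
  x = -2: f_y(-2, y) = -3*y**2 + 20*y - 83; no integer root y with |y| ≤ 4.
  x = -1: f_y(-1, y) = -3*y**2 + 20*y - 65; no integer root y with |y| ≤ 4.
  x = 0: f_y(0, y) = -3*y**2 + 20*y - 51; no integer root y with |y| ≤ 4.
  x = 1: f_y(1, y) = -3*y**2 + 20*y - 41; no integer root y with |y| ≤ 4.
  x = 2: f_y(2, y) = -3*y**2 + 20*y - 35; no integer root y with |y| ≤ 4.
  x = 3: f_y(3, y) = -3*y**2 + 20*y - 33; vanishes at y ∈ {3}. (3, 3): f_x = 0, f = 0 — SINGULAR.
  x = 4: f_y(4, y) = -3*y**2 + 20*y - 35; no integer root y with |y| ≤ 4.
Only singular point on the grid: (3, 3).
Classify: substitute x = 3 + u, y = 3 + v and expand: f = -2*u**3 - 2*u**2*v - u**2 - v**3 + v**2.
No constant or linear terms (consistent with a singular point). Quadratic part: -u**2 + v**2. Cubic part: -2*u**3 - 2*u**2*v - v**3.
The quadratic part v**2 - u**2 = (v − u)(v + u) splits into two distinct linear factors, so there are two distinct tangent lines y − 3 = ±(x − 3) — this is a node (ordinary double point).
Classification: node.


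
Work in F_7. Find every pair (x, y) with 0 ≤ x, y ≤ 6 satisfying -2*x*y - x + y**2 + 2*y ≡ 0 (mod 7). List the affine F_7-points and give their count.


Affine F_7-points: {(0, 0), (0, 5), (1, 1), (1, 6), (3, 2), (5, 4)}; count = 6.

For each of the 49 pairs (x, y) ∈ F_7², evaluate f(x, y) mod 7. Record the zeros.
  x = 0: [0↦0, 1↦3, 2↦1, 3↦1, 4↦3, 5↦0, 6↦6]  zeros at y ∈ {0, 5}
  x = 1: [0↦6, 1↦0, 2↦3, 3↦1, 4↦1, 5↦3, 6↦0]  zeros at y ∈ {1, 6}
  x = 2: [0↦5, 1↦4, 2↦5, 3↦1, 4↦6, 5↦6, 6↦1]  zeros at y ∈ ∅
  x = 3: [0↦4, 1↦1, 2↦0, 3↦1, 4↦4, 5↦2, 6↦2]  zeros at y ∈ {2}
  x = 4: [0↦3, 1↦5, 2↦2, 3↦1, 4↦2, 5↦5, 6↦3]  zeros at y ∈ ∅
  x = 5: [0↦2, 1↦2, 2↦4, 3↦1, 4↦0, 5↦1, 6↦4]  zeros at y ∈ {4}
  x = 6: [0↦1, 1↦6, 2↦6, 3↦1, 4↦5, 5↦4, 6↦5]  zeros at y ∈ ∅
Collecting zeros: affine points = {(0, 0), (0, 5), (1, 1), (1, 6), (3, 2), (5, 4)}.
Total count |C(F_7)_aff| = 6.


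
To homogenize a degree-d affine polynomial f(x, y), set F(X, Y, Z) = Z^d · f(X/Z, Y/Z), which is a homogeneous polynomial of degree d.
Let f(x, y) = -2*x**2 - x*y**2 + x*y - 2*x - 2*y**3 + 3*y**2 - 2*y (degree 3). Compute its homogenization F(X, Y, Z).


F(X, Y, Z) = -2*X**2*Z - X*Y**2 + X*Y*Z - 2*X*Z**2 - 2*Y**3 + 3*Y**2*Z - 2*Y*Z**2

deg(f) = 3.
Substitute x = X/Z, y = Y/Z into f, then multiply by Z^3.
  monomial -2·x^2·y^0 ↦ -2·X^2·Y^0·Z^1.
  monomial -1·x^1·y^2 ↦ -1·X^1·Y^2·Z^0.
  monomial 1·x^1·y^1 ↦ 1·X^1·Y^1·Z^1.
  monomial -2·x^1·y^0 ↦ -2·X^1·Y^0·Z^2.
  monomial -2·x^0·y^3 ↦ -2·X^0·Y^3·Z^0.
  monomial 3·x^0·y^2 ↦ 3·X^0·Y^2·Z^1.
  monomial -2·x^0·y^1 ↦ -2·X^0·Y^1·Z^2.
Collecting: F(X, Y, Z) = -2*X**2*Z - X*Y**2 + X*Y*Z - 2*X*Z**2 - 2*Y**3 + 3*Y**2*Z - 2*Y*Z**2.


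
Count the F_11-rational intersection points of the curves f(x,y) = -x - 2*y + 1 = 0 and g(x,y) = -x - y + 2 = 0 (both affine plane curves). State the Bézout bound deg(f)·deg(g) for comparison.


Common zeros: {(3, 10)}; count = 1; Bézout bound = 1.

deg(f) = 1, deg(g) = 1, so Bézout bound = 1.
Scan x ∈ F_11. For each x, list the y ∈ F_11 with f(x, y) ≡ 0 and those with g(x, y) ≡ 0 (mod 11); the common zeros in that column are the intersection.
  x = 0: f ≡ 0 at y ∈ {6}; g ≡ 0 at y ∈ {2}; common: ∅.
  x = 1: f ≡ 0 at y ∈ {0}; g ≡ 0 at y ∈ {1}; common: ∅.
  x = 2: f ≡ 0 at y ∈ {5}; g ≡ 0 at y ∈ {0}; common: ∅.
  x = 3: f ≡ 0 at y ∈ {10}; g ≡ 0 at y ∈ {10}; common: {10}.
  x = 4: f ≡ 0 at y ∈ {4}; g ≡ 0 at y ∈ {9}; common: ∅.
  x = 5: f ≡ 0 at y ∈ {9}; g ≡ 0 at y ∈ {8}; common: ∅.
  x = 6: f ≡ 0 at y ∈ {3}; g ≡ 0 at y ∈ {7}; common: ∅.
  x = 7: f ≡ 0 at y ∈ {8}; g ≡ 0 at y ∈ {6}; common: ∅.
  x = 8: f ≡ 0 at y ∈ {2}; g ≡ 0 at y ∈ {5}; common: ∅.
  x = 9: f ≡ 0 at y ∈ {7}; g ≡ 0 at y ∈ {4}; common: ∅.
  x = 10: f ≡ 0 at y ∈ {1}; g ≡ 0 at y ∈ {3}; common: ∅.
Collecting: common zeros = {(3, 10)}, so the count is 1.
Comparison with the Bézout bound: 1 ≤ 1 = deg(f)·deg(g), as expected for curves with no common component (the bound is attained).


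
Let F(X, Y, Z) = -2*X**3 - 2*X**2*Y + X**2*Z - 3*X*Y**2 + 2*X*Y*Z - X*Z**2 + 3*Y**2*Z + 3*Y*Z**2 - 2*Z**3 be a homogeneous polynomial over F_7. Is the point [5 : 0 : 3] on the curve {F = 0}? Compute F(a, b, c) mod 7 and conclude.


F(5,0,3) ≡ 6 (mod 7); P is NOT on the curve.

Evaluate F(5, 0, 3) term-by-term (mod 7).
  -2*X**3 ↦ -2·125·1·1 = -250
  -2*X**2*Y ↦ -2·25·0·1 = 0
  X**2*Z ↦ 1·25·1·3 = 75
  -3*X*Y**2 ↦ -3·5·0·1 = 0
  2*X*Y*Z ↦ 2·5·0·3 = 0
  -X*Z**2 ↦ -1·5·1·9 = -45
  3*Y**2*Z ↦ 3·1·0·3 = 0
  3*Y*Z**2 ↦ 3·1·0·9 = 0
  -2*Z**3 ↦ -2·1·1·27 = -54
Sum: F(5, 0, 3) = (-250) + (0) + (75) + (0) + (0) + (-45) + (0) + (0) + (-54) = -274.
Reducing mod 7: -274 ≡ 6 (mod 7).
Since F(a, b, c) ≡ 6 ≠ 0 (mod 7), P does NOT lie on the curve.


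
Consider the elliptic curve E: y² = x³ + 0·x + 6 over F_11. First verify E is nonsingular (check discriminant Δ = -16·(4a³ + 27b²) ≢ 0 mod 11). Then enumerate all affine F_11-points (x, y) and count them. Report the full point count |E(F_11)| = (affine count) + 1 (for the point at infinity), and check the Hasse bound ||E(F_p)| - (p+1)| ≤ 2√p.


Affine points = {(2, 5), (2, 6), (3, 0), (4, 2), (4, 9), (8, 1), (8, 10), (9, 3), (9, 8), (10, 4), (10, 7)}; affine count = 11; |E(F_11)| = 12.

Discriminant check: Δ ∝ 4a³ + 27b² = 4·0³ + 27·6² = 4·0 + 27·36 ≡ 4 (mod 11). Nonzero ⇒ E is nonsingular.
For each x ∈ F_11, compute rhs = x³ + 0·x + 6 mod 11, then count y ∈ F_11 with y² ≡ rhs.
  x = 0: rhs = 6, matching y values: none (0 points).
  x = 1: rhs = 7, matching y values: none (0 points).
  x = 2: rhs = 3, matching y values: 5, 6 (2 points).
  x = 3: rhs = 0, matching y values: 0 (1 points).
  x = 4: rhs = 4, matching y values: 2, 9 (2 points).
  x = 5: rhs = 10, matching y values: none (0 points).
  x = 6: rhs = 2, matching y values: none (0 points).
  x = 7: rhs = 8, matching y values: none (0 points).
  x = 8: rhs = 1, matching y values: 1, 10 (2 points).
  x = 9: rhs = 9, matching y values: 3, 8 (2 points).
  x = 10: rhs = 5, matching y values: 4, 7 (2 points).
Total affine count: 11.
Full point count |E(F_11)| = 11 + 1 = 12.
Hasse bound: |12 − (11+1)| = |0| = 0 ≤ 2√11 ≈ 6.6332 ✓.


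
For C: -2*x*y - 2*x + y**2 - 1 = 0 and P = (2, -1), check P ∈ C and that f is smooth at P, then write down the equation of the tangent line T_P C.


Tangent line at P: -6*y - 6 = 0.

Step 1: f(2, -1) = 0, so P lies on C.
Step 2: partial derivatives
  f_x(x, y) = -2*y - 2, f_y(x, y) = -2*x + 2*y.
  f_x(P) = 0, f_y(P) = -6 (gradient nonzero, so P is smooth).
Step 3: tangent line at P: 0·(x − 2) + -6·(y − -1) = 0.
Expanding: -6*y - 6 = 0.


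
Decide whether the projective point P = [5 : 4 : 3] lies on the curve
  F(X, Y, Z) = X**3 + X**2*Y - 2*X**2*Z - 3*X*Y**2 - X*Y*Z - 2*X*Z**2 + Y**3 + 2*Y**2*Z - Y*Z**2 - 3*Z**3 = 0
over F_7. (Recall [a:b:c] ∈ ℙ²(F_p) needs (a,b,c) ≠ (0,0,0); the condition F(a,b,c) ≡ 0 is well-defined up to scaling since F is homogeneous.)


F(5,4,3) ≡ 1 (mod 7); P is NOT on the curve.

Evaluate F(5, 4, 3) term-by-term (mod 7).
  X**3 ↦ 1·125·1·1 = 125
  X**2*Y ↦ 1·25·4·1 = 100
  -2*X**2*Z ↦ -2·25·1·3 = -150
  -3*X*Y**2 ↦ -3·5·16·1 = -240
  -X*Y*Z ↦ -1·5·4·3 = -60
  -2*X*Z**2 ↦ -2·5·1·9 = -90
  Y**3 ↦ 1·1·64·1 = 64
  2*Y**2*Z ↦ 2·1·16·3 = 96
  -Y*Z**2 ↦ -1·1·4·9 = -36
  -3*Z**3 ↦ -3·1·1·27 = -81
Sum: F(5, 4, 3) = (125) + (100) + (-150) + (-240) + (-60) + (-90) + (64) + (96) + (-36) + (-81) = -272.
Reducing mod 7: -272 ≡ 1 (mod 7).
Since F(a, b, c) ≡ 1 ≠ 0 (mod 7), P does NOT lie on the curve.


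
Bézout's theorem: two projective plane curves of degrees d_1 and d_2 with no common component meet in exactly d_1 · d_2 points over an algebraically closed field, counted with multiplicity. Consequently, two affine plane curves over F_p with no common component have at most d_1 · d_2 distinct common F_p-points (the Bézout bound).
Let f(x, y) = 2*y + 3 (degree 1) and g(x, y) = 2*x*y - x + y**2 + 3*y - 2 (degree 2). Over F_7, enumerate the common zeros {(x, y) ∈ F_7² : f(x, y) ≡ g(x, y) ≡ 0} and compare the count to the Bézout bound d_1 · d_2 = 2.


Common zeros: {(2, 2)}; count = 1; Bézout bound = 2.

deg(f) = 1, deg(g) = 2, so Bézout bound = 2.
Scan x ∈ F_7. For each x, list the y ∈ F_7 with f(x, y) ≡ 0 and those with g(x, y) ≡ 0 (mod 7); the common zeros in that column are the intersection.
  x = 0: f ≡ 0 at y ∈ {2}; g ≡ 0 at y ∈ ∅; common: ∅.
  x = 1: f ≡ 0 at y ∈ {2}; g ≡ 0 at y ∈ {3, 6}; common: ∅.
  x = 2: f ≡ 0 at y ∈ {2}; g ≡ 0 at y ∈ {2, 5}; common: {2}.
  x = 3: f ≡ 0 at y ∈ {2}; g ≡ 0 at y ∈ ∅; common: ∅.
  x = 4: f ≡ 0 at y ∈ {2}; g ≡ 0 at y ∈ ∅; common: ∅.
  x = 5: f ≡ 0 at y ∈ {2}; g ≡ 0 at y ∈ {0, 1}; common: ∅.
  x = 6: f ≡ 0 at y ∈ {2}; g ≡ 0 at y ∈ ∅; common: ∅.
Collecting: common zeros = {(2, 2)}, so the count is 1.
Comparison with the Bézout bound: 1 ≤ 2 = deg(f)·deg(g), as expected for curves with no common component (the affine F_7-count falls short of the bound because intersections may lie at infinity, over extension fields, or carry multiplicity).


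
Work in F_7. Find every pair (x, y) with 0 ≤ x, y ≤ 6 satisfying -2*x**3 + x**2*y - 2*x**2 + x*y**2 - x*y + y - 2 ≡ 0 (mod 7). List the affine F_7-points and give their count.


Affine F_7-points: {(0, 2), (1, 2), (1, 4), (2, 1), (6, 1), (6, 2)}; count = 6.

For each of the 49 pairs (x, y) ∈ F_7², evaluate f(x, y) mod 7. Record the zeros.
  x = 0: [0↦5, 1↦6, 2↦0, 3↦1, 4↦2, 5↦3, 6↦4]  zeros at y ∈ {2}
  x = 1: [0↦1, 1↦3, 2↦0, 3↦6, 4↦0, 5↦3, 6↦1]  zeros at y ∈ {2, 4}
  x = 2: [0↦2, 1↦0, 2↦2, 3↦1, 4↦4, 5↦4, 6↦1]  zeros at y ∈ {1}
  x = 3: [0↦3, 1↦6, 2↦1, 3↦2, 4↦2, 5↦1, 6↦6]  zeros at y ∈ ∅
  x = 4: [0↦6, 1↦2, 2↦6, 3↦4, 4↦3, 5↦3, 6↦4]  zeros at y ∈ ∅
  x = 5: [0↦6, 1↦4, 2↦5, 3↦2, 4↦2, 5↦5, 6↦4]  zeros at y ∈ ∅
  x = 6: [0↦5, 1↦0, 2↦0, 3↦5, 4↦1, 5↦2, 6↦1]  zeros at y ∈ {1, 2}
Collecting zeros: affine points = {(0, 2), (1, 2), (1, 4), (2, 1), (6, 1), (6, 2)}.
Total count |C(F_7)_aff| = 6.


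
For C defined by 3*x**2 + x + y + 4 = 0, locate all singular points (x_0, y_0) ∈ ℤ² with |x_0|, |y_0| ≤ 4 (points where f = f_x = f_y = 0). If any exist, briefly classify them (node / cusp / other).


No singular points in the scanned grid; C is smooth there.

Compute partial derivatives:
  f_x = 6*x + 1.
  f_y = 1.
f_y = 1 is a nonzero constant, so f_y never vanishes: no point (x, y) can satisfy f = f_x = f_y = 0. In particular no (x, y) ∈ {−4, ..., 4}² is singular; the curve is smooth.


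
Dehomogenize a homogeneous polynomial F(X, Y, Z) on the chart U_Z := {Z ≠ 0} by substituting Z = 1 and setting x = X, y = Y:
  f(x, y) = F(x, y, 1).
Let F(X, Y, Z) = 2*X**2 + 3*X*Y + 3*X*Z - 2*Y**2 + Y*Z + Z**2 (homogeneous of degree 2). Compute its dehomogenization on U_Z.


f(x, y) = 2*x**2 + 3*x*y + 3*x - 2*y**2 + y + 1

On U_Z we set Z = 1. Each monomial c·X^i·Y^j·Z^k in F becomes c·x^i·y^j·1^k = c·x^i·y^j.
Substituting Z = 1: F(X, Y, 1) = 2*x**2 + 3*x*y + 3*x - 2*y**2 + y + 1.
Note: deg(f) ≤ deg(F) = 2; strict inequality happens when F is divisible by Z (lost terms).


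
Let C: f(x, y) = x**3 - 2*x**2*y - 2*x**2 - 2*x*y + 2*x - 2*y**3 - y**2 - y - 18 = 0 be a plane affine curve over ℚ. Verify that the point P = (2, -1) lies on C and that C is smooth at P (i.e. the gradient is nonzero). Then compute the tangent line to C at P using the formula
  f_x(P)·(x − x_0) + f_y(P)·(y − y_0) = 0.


Tangent line at P: 16*x - 17*y - 49 = 0.

Step 1: f(2, -1) = 0, so P lies on C.
Step 2: partial derivatives
  f_x(x, y) = 3*x**2 - 4*x*y - 4*x - 2*y + 2, f_y(x, y) = -2*x**2 - 2*x - 6*y**2 - 2*y - 1.
  f_x(P) = 16, f_y(P) = -17 (gradient nonzero, so P is smooth).
Step 3: tangent line at P: 16·(x − 2) + -17·(y − -1) = 0.
Expanding: 16*x - 17*y - 49 = 0.


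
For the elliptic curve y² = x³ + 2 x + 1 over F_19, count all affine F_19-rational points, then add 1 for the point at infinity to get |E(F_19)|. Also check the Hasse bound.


Affine points = {(0, 1), (0, 18), (1, 2), (1, 17), (4, 4), (4, 15), (6, 1), (6, 18), (7, 4), (7, 15), (8, 4), (8, 15), (9, 8), (9, 11), (11, 9), (11, 10), (12, 9), (12, 10), (13, 1), (13, 18), (15, 9), (15, 10), (16, 5), (16, 14), (18, 6), (18, 13)}; affine count = 26; |E(F_19)| = 27.

Discriminant check: Δ ∝ 4a³ + 27b² = 4·2³ + 27·1² = 4·8 + 27·1 ≡ 2 (mod 19). Nonzero ⇒ E is nonsingular.
For each x ∈ F_19, compute rhs = x³ + 2·x + 1 mod 19, then count y ∈ F_19 with y² ≡ rhs.
  x = 0: rhs = 1, matching y values: 1, 18 (2 points).
  x = 1: rhs = 4, matching y values: 2, 17 (2 points).
  x = 2: rhs = 13, matching y values: none (0 points).
  x = 3: rhs = 15, matching y values: none (0 points).
  x = 4: rhs = 16, matching y values: 4, 15 (2 points).
  x = 5: rhs = 3, matching y values: none (0 points).
  x = 6: rhs = 1, matching y values: 1, 18 (2 points).
  x = 7: rhs = 16, matching y values: 4, 15 (2 points).
  x = 8: rhs = 16, matching y values: 4, 15 (2 points).
  x = 9: rhs = 7, matching y values: 8, 11 (2 points).
  x = 10: rhs = 14, matching y values: none (0 points).
  x = 11: rhs = 5, matching y values: 9, 10 (2 points).
  x = 12: rhs = 5, matching y values: 9, 10 (2 points).
  x = 13: rhs = 1, matching y values: 1, 18 (2 points).
  x = 14: rhs = 18, matching y values: none (0 points).
  x = 15: rhs = 5, matching y values: 9, 10 (2 points).
  x = 16: rhs = 6, matching y values: 5, 14 (2 points).
  x = 17: rhs = 8, matching y values: none (0 points).
  x = 18: rhs = 17, matching y values: 6, 13 (2 points).
Total affine count: 26.
Full point count |E(F_19)| = 26 + 1 = 27.
Hasse bound: |27 − (19+1)| = |7| = 7 ≤ 2√19 ≈ 8.7178 ✓.


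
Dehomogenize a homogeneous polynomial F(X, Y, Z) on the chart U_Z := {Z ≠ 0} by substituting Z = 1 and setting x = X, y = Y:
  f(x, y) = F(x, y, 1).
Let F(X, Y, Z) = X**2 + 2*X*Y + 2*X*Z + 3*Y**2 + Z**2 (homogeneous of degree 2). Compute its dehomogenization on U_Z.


f(x, y) = x**2 + 2*x*y + 2*x + 3*y**2 + 1

On U_Z we set Z = 1. Each monomial c·X^i·Y^j·Z^k in F becomes c·x^i·y^j·1^k = c·x^i·y^j.
Substituting Z = 1: F(X, Y, 1) = x**2 + 2*x*y + 2*x + 3*y**2 + 1.
Note: deg(f) ≤ deg(F) = 2; strict inequality happens when F is divisible by Z (lost terms).


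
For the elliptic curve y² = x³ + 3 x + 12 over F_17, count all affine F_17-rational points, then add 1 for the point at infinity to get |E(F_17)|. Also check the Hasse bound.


Affine points = {(1, 4), (1, 13), (2, 3), (2, 14), (5, 4), (5, 13), (6, 5), (6, 12), (7, 6), (7, 11), (8, 2), (8, 15), (11, 4), (11, 13), (12, 5), (12, 12), (13, 2), (13, 15), (15, 7), (15, 10), (16, 5), (16, 12)}; affine count = 22; |E(F_17)| = 23.

Discriminant check: Δ ∝ 4a³ + 27b² = 4·3³ + 27·12² = 4·27 + 27·144 ≡ 1 (mod 17). Nonzero ⇒ E is nonsingular.
For each x ∈ F_17, compute rhs = x³ + 3·x + 12 mod 17, then count y ∈ F_17 with y² ≡ rhs.
  x = 0: rhs = 12, matching y values: none (0 points).
  x = 1: rhs = 16, matching y values: 4, 13 (2 points).
  x = 2: rhs = 9, matching y values: 3, 14 (2 points).
  x = 3: rhs = 14, matching y values: none (0 points).
  x = 4: rhs = 3, matching y values: none (0 points).
  x = 5: rhs = 16, matching y values: 4, 13 (2 points).
  x = 6: rhs = 8, matching y values: 5, 12 (2 points).
  x = 7: rhs = 2, matching y values: 6, 11 (2 points).
  x = 8: rhs = 4, matching y values: 2, 15 (2 points).
  x = 9: rhs = 3, matching y values: none (0 points).
  x = 10: rhs = 5, matching y values: none (0 points).
  x = 11: rhs = 16, matching y values: 4, 13 (2 points).
  x = 12: rhs = 8, matching y values: 5, 12 (2 points).
  x = 13: rhs = 4, matching y values: 2, 15 (2 points).
  x = 14: rhs = 10, matching y values: none (0 points).
  x = 15: rhs = 15, matching y values: 7, 10 (2 points).
  x = 16: rhs = 8, matching y values: 5, 12 (2 points).
Total affine count: 22.
Full point count |E(F_17)| = 22 + 1 = 23.
Hasse bound: |23 − (17+1)| = |5| = 5 ≤ 2√17 ≈ 8.2462 ✓.


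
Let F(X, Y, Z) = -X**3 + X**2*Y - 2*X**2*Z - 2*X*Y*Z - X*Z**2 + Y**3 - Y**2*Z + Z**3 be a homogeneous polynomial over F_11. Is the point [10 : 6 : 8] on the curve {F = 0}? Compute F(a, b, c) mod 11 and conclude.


F(10,6,8) ≡ 8 (mod 11); P is NOT on the curve.

Evaluate F(10, 6, 8) term-by-term (mod 11).
  -X**3 ↦ -1·1000·1·1 = -1000
  X**2*Y ↦ 1·100·6·1 = 600
  -2*X**2*Z ↦ -2·100·1·8 = -1600
  -2*X*Y*Z ↦ -2·10·6·8 = -960
  -X*Z**2 ↦ -1·10·1·64 = -640
  Y**3 ↦ 1·1·216·1 = 216
  -Y**2*Z ↦ -1·1·36·8 = -288
  Z**3 ↦ 1·1·1·512 = 512
Sum: F(10, 6, 8) = (-1000) + (600) + (-1600) + (-960) + (-640) + (216) + (-288) + (512) = -3160.
Reducing mod 11: -3160 ≡ 8 (mod 11).
Since F(a, b, c) ≡ 8 ≠ 0 (mod 11), P does NOT lie on the curve.


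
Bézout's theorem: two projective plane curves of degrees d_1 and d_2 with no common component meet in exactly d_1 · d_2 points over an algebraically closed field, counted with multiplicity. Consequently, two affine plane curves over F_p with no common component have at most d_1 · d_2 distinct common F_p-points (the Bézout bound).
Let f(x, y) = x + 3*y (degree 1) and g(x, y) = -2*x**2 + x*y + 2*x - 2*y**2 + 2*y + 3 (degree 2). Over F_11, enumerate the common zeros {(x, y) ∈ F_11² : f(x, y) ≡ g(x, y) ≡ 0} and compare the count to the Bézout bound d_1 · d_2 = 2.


Common zeros: ∅; count = 0; Bézout bound = 2.

deg(f) = 1, deg(g) = 2, so Bézout bound = 2.
Scan x ∈ F_11. For each x, list the y ∈ F_11 with f(x, y) ≡ 0 and those with g(x, y) ≡ 0 (mod 11); the common zeros in that column are the intersection.
  x = 0: f ≡ 0 at y ∈ {0}; g ≡ 0 at y ∈ ∅; common: ∅.
  x = 1: f ≡ 0 at y ∈ {7}; g ≡ 0 at y ∈ {9}; common: ∅.
  x = 2: f ≡ 0 at y ∈ {3}; g ≡ 0 at y ∈ ∅; common: ∅.
  x = 3: f ≡ 0 at y ∈ {10}; g ≡ 0 at y ∈ ∅; common: ∅.
  x = 4: f ≡ 0 at y ∈ {6}; g ≡ 0 at y ∈ {7}; common: ∅.
  x = 5: f ≡ 0 at y ∈ {2}; g ≡ 0 at y ∈ ∅; common: ∅.
  x = 6: f ≡ 0 at y ∈ {9}; g ≡ 0 at y ∈ {7, 8}; common: ∅.
  x = 7: f ≡ 0 at y ∈ {5}; g ≡ 0 at y ∈ {4, 6}; common: ∅.
  x = 8: f ≡ 0 at y ∈ {1}; g ≡ 0 at y ∈ {6, 10}; common: ∅.
  x = 9: f ≡ 0 at y ∈ {8}; g ≡ 0 at y ∈ {1, 10}; common: ∅.
  x = 10: f ≡ 0 at y ∈ {4}; g ≡ 0 at y ∈ {8, 9}; common: ∅.
Collecting: common zeros = ∅, so the count is 0.
Comparison with the Bézout bound: 0 ≤ 2 = deg(f)·deg(g), as expected for curves with no common component (the affine F_11-count falls short of the bound because intersections may lie at infinity, over extension fields, or carry multiplicity).


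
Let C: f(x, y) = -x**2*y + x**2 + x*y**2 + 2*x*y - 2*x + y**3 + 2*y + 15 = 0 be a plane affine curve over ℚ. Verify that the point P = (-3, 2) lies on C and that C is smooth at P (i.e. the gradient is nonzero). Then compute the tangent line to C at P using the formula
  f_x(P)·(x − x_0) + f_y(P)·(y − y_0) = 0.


Tangent line at P: 12*x - 13*y + 62 = 0.

Step 1: f(-3, 2) = 0, so P lies on C.
Step 2: partial derivatives
  f_x(x, y) = -2*x*y + 2*x + y**2 + 2*y - 2, f_y(x, y) = -x**2 + 2*x*y + 2*x + 3*y**2 + 2.
  f_x(P) = 12, f_y(P) = -13 (gradient nonzero, so P is smooth).
Step 3: tangent line at P: 12·(x − -3) + -13·(y − 2) = 0.
Expanding: 12*x - 13*y + 62 = 0.


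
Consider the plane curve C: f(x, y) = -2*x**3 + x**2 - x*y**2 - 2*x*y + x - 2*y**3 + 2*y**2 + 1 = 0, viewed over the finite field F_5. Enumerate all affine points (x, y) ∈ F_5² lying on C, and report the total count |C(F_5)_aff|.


Affine F_5-points: {(0, 3), (0, 4), (1, 2), (1, 3), (2, 1), (2, 3), (3, 1)}; count = 7.

For each of the 25 pairs (x, y) ∈ F_5², evaluate f(x, y) mod 5. Record the zeros.
  x = 0: [0↦1, 1↦1, 2↦3, 3↦0, 4↦0]  zeros at y ∈ {3, 4}
  x = 1: [0↦1, 1↦3, 2↦0, 3↦0, 4↦1]  zeros at y ∈ {2, 3}
  x = 2: [0↦1, 1↦0, 2↦2, 3↦0, 4↦2]  zeros at y ∈ {1, 3}
  x = 3: [0↦4, 1↦0, 2↦2, 3↦3, 4↦1]  zeros at y ∈ {1}
  x = 4: [0↦3, 1↦1, 2↦3, 3↦2, 4↦1]  zeros at y ∈ ∅
Collecting zeros: affine points = {(0, 3), (0, 4), (1, 2), (1, 3), (2, 1), (2, 3), (3, 1)}.
Total count |C(F_5)_aff| = 7.


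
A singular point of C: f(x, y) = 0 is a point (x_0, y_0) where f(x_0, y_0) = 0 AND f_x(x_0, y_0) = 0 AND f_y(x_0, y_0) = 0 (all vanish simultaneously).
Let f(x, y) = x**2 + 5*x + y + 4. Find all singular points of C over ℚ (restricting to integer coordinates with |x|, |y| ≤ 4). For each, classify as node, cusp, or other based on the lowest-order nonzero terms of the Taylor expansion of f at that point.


No singular points in the scanned grid; C is smooth there.

Compute partial derivatives:
  f_x = 2*x + 5.
  f_y = 1.
f_y = 1 is a nonzero constant, so f_y never vanishes: no point (x, y) can satisfy f = f_x = f_y = 0. In particular no (x, y) ∈ {−4, ..., 4}² is singular; the curve is smooth.


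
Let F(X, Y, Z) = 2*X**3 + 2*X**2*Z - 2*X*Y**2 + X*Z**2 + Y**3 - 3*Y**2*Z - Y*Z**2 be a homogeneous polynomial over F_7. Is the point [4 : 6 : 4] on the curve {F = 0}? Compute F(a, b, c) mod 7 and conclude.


F(4,6,4) ≡ 0 (mod 7); P is on the curve.

Evaluate F(4, 6, 4) term-by-term (mod 7).
  2*X**3 ↦ 2·64·1·1 = 128
  2*X**2*Z ↦ 2·16·1·4 = 128
  -2*X*Y**2 ↦ -2·4·36·1 = -288
  X*Z**2 ↦ 1·4·1·16 = 64
  Y**3 ↦ 1·1·216·1 = 216
  -3*Y**2*Z ↦ -3·1·36·4 = -432
  -Y*Z**2 ↦ -1·1·6·16 = -96
Sum: F(4, 6, 4) = (128) + (128) + (-288) + (64) + (216) + (-432) + (-96) = -280.
Reducing mod 7: -280 ≡ 0 (mod 7).
Since F(a, b, c) ≡ 0 (mod 7), P lies on the curve.


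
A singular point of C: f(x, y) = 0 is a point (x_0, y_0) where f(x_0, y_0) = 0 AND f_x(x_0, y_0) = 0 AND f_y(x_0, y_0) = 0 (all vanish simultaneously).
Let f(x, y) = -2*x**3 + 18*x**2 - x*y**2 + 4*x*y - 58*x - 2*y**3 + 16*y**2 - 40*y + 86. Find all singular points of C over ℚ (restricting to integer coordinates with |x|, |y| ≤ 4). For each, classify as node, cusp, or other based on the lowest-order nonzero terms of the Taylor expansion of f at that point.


Singular points: {(3, 2)}; classification: cusp.

Compute partial derivatives:
  f_x = -6*x**2 + 36*x - y**2 + 4*y - 58.
  f_y = -2*x*y + 4*x - 6*y**2 + 32*y - 40.
Scan x_0 ∈ {−4, ..., 4}. For each x_0, f_y(x_0, y) is a polynomial in y; find its integer roots y ∈ {−4, ..., 4}, then test f_x and f at those candidates.
  x = -4: f_y(-4, y) = -6*y**2 + 40*y - 56; vanishes at y ∈ {2}. (-4, 2): f_x = -294 ≠ 0.
  x = -3: f_y(-3, y) = -6*y**2 + 38*y - 52; vanishes at y ∈ {2}. (-3, 2): f_x = -216 ≠ 0.
  x = -2: f_y(-2, y) = -6*y**2 + 36*y - 48; vanishes at y ∈ {2, 4}. (-2, 2): f_x = -150 ≠ 0; (-2, 4): f_x = -154 ≠ 0.
  x = -1: f_y(-1, y) = -6*y**2 + 34*y - 44; vanishes at y ∈ {2}. (-1, 2): f_x = -96 ≠ 0.
  x = 0: f_y(0, y) = -6*y**2 + 32*y - 40; vanishes at y ∈ {2}. (0, 2): f_x = -54 ≠ 0.
  x = 1: f_y(1, y) = -6*y**2 + 30*y - 36; vanishes at y ∈ {2, 3}. (1, 2): f_x = -24 ≠ 0; (1, 3): f_x = -25 ≠ 0.
  x = 2: f_y(2, y) = -6*y**2 + 28*y - 32; vanishes at y ∈ {2}. (2, 2): f_x = -6 ≠ 0.
  x = 3: f_y(3, y) = -6*y**2 + 26*y - 28; vanishes at y ∈ {2}. (3, 2): f_x = 0, f = 0 — SINGULAR.
  x = 4: f_y(4, y) = -6*y**2 + 24*y - 24; vanishes at y ∈ {2}. (4, 2): f_x = -6 ≠ 0.
Only singular point on the grid: (3, 2).
Classify: substitute x = 3 + u, y = 2 + v and expand: f = -2*u**3 - u*v**2 - 2*v**3 + v**2.
No constant or linear terms (consistent with a singular point). Quadratic part: v**2. Cubic part: -2*u**3 - u*v**2 - 2*v**3.
The quadratic part v**2 is a perfect square, so there is a single (double) tangent line v = 0, i.e. y = 2. Restricting the cubic part to that line (v = 0) leaves -2*u**3 ≠ 0, so f is not divisible by v and the branch is v² ≈ 2*u**3 to lowest order — this is a cusp.
Classification: cusp.


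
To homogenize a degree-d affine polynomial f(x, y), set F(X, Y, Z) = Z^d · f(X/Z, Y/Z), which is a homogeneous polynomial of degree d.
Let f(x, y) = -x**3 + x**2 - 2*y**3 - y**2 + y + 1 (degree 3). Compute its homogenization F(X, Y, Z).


F(X, Y, Z) = -X**3 + X**2*Z - 2*Y**3 - Y**2*Z + Y*Z**2 + Z**3

deg(f) = 3.
Substitute x = X/Z, y = Y/Z into f, then multiply by Z^3.
  monomial -1·x^3·y^0 ↦ -1·X^3·Y^0·Z^0.
  monomial 1·x^2·y^0 ↦ 1·X^2·Y^0·Z^1.
  monomial -2·x^0·y^3 ↦ -2·X^0·Y^3·Z^0.
  monomial -1·x^0·y^2 ↦ -1·X^0·Y^2·Z^1.
  monomial 1·x^0·y^1 ↦ 1·X^0·Y^1·Z^2.
  monomial 1·x^0·y^0 ↦ 1·X^0·Y^0·Z^3.
Collecting: F(X, Y, Z) = -X**3 + X**2*Z - 2*Y**3 - Y**2*Z + Y*Z**2 + Z**3.


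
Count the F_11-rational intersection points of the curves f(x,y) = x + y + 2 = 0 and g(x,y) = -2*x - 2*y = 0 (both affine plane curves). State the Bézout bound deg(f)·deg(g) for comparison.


Common zeros: ∅; count = 0; Bézout bound = 1.

deg(f) = 1, deg(g) = 1, so Bézout bound = 1.
Scan x ∈ F_11. For each x, list the y ∈ F_11 with f(x, y) ≡ 0 and those with g(x, y) ≡ 0 (mod 11); the common zeros in that column are the intersection.
  x = 0: f ≡ 0 at y ∈ {9}; g ≡ 0 at y ∈ {0}; common: ∅.
  x = 1: f ≡ 0 at y ∈ {8}; g ≡ 0 at y ∈ {10}; common: ∅.
  x = 2: f ≡ 0 at y ∈ {7}; g ≡ 0 at y ∈ {9}; common: ∅.
  x = 3: f ≡ 0 at y ∈ {6}; g ≡ 0 at y ∈ {8}; common: ∅.
  x = 4: f ≡ 0 at y ∈ {5}; g ≡ 0 at y ∈ {7}; common: ∅.
  x = 5: f ≡ 0 at y ∈ {4}; g ≡ 0 at y ∈ {6}; common: ∅.
  x = 6: f ≡ 0 at y ∈ {3}; g ≡ 0 at y ∈ {5}; common: ∅.
  x = 7: f ≡ 0 at y ∈ {2}; g ≡ 0 at y ∈ {4}; common: ∅.
  x = 8: f ≡ 0 at y ∈ {1}; g ≡ 0 at y ∈ {3}; common: ∅.
  x = 9: f ≡ 0 at y ∈ {0}; g ≡ 0 at y ∈ {2}; common: ∅.
  x = 10: f ≡ 0 at y ∈ {10}; g ≡ 0 at y ∈ {1}; common: ∅.
Collecting: common zeros = ∅, so the count is 0.
Comparison with the Bézout bound: 0 ≤ 1 = deg(f)·deg(g), as expected for curves with no common component (the affine F_11-count falls short of the bound because intersections may lie at infinity, over extension fields, or carry multiplicity).


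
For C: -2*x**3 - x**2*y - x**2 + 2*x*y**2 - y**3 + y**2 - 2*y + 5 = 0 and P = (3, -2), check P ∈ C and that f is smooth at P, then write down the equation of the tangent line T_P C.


Tangent line at P: -40*x - 51*y + 18 = 0.

Step 1: f(3, -2) = 0, so P lies on C.
Step 2: partial derivatives
  f_x(x, y) = -6*x**2 - 2*x*y - 2*x + 2*y**2, f_y(x, y) = -x**2 + 4*x*y - 3*y**2 + 2*y - 2.
  f_x(P) = -40, f_y(P) = -51 (gradient nonzero, so P is smooth).
Step 3: tangent line at P: -40·(x − 3) + -51·(y − -2) = 0.
Expanding: -40*x - 51*y + 18 = 0.


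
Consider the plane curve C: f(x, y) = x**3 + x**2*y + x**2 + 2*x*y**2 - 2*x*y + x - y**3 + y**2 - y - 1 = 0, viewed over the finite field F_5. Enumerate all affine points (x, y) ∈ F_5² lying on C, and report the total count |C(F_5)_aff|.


Affine F_5-points: {(2, 4), (3, 3), (4, 2)}; count = 3.

For each of the 25 pairs (x, y) ∈ F_5², evaluate f(x, y) mod 5. Record the zeros.
  x = 0: [0↦4, 1↦3, 2↦3, 3↦3, 4↦2]  zeros at y ∈ ∅
  x = 1: [0↦2, 1↦2, 2↦2, 3↦1, 4↦3]  zeros at y ∈ ∅
  x = 2: [0↦3, 1↦1, 2↦3, 3↦3, 4↦0]  zeros at y ∈ {4}
  x = 3: [0↦3, 1↦1, 2↦2, 3↦0, 4↦4]  zeros at y ∈ {3}
  x = 4: [0↦3, 1↦3, 2↦0, 3↦3, 4↦1]  zeros at y ∈ {2}
Collecting zeros: affine points = {(2, 4), (3, 3), (4, 2)}.
Total count |C(F_5)_aff| = 3.


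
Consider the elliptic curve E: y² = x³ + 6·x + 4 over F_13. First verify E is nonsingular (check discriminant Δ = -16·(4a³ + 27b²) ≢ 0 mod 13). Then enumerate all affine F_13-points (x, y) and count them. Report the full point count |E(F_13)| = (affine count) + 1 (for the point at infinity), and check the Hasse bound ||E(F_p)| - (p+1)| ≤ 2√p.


Affine points = {(0, 2), (0, 11), (3, 6), (3, 7), (4, 1), (4, 12), (5, 4), (5, 9), (6, 3), (6, 10), (7, 5), (7, 8), (11, 6), (11, 7), (12, 6), (12, 7)}; affine count = 16; |E(F_13)| = 17.

Discriminant check: Δ ∝ 4a³ + 27b² = 4·6³ + 27·4² = 4·216 + 27·16 ≡ 9 (mod 13). Nonzero ⇒ E is nonsingular.
For each x ∈ F_13, compute rhs = x³ + 6·x + 4 mod 13, then count y ∈ F_13 with y² ≡ rhs.
  x = 0: rhs = 4, matching y values: 2, 11 (2 points).
  x = 1: rhs = 11, matching y values: none (0 points).
  x = 2: rhs = 11, matching y values: none (0 points).
  x = 3: rhs = 10, matching y values: 6, 7 (2 points).
  x = 4: rhs = 1, matching y values: 1, 12 (2 points).
  x = 5: rhs = 3, matching y values: 4, 9 (2 points).
  x = 6: rhs = 9, matching y values: 3, 10 (2 points).
  x = 7: rhs = 12, matching y values: 5, 8 (2 points).
  x = 8: rhs = 5, matching y values: none (0 points).
  x = 9: rhs = 7, matching y values: none (0 points).
  x = 10: rhs = 11, matching y values: none (0 points).
  x = 11: rhs = 10, matching y values: 6, 7 (2 points).
  x = 12: rhs = 10, matching y values: 6, 7 (2 points).
Total affine count: 16.
Full point count |E(F_13)| = 16 + 1 = 17.
Hasse bound: |17 − (13+1)| = |3| = 3 ≤ 2√13 ≈ 7.2111 ✓.


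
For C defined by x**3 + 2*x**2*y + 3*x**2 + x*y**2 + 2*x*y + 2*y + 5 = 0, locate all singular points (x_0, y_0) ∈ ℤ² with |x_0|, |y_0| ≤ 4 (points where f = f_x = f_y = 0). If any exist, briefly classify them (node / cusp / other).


Singular points: {(1, -3)}; classification: cusp.

Compute partial derivatives:
  f_x = 3*x**2 + 4*x*y + 6*x + y**2 + 2*y.
  f_y = 2*x**2 + 2*x*y + 2*x + 2.
Scan x_0 ∈ {−4, ..., 4}. For each x_0, f_y(x_0, y) is a polynomial in y; find its integer roots y ∈ {−4, ..., 4}, then test f_x and f at those candidates.
  x = -4: f_y(-4, y) = 26 - 8*y; no integer root y with |y| ≤ 4.
  x = -3: f_y(-3, y) = 14 - 6*y; no integer root y with |y| ≤ 4.
  x = -2: f_y(-2, y) = 6 - 4*y; no integer root y with |y| ≤ 4.
  x = -1: f_y(-1, y) = 2 - 2*y; vanishes at y ∈ {1}. (-1, 1): f_x = -4 ≠ 0.
  x = 0: f_y(0, y) = 2; no integer root y with |y| ≤ 4.
  x = 1: f_y(1, y) = 2*y + 6; vanishes at y ∈ {-3}. (1, -3): f_x = 0, f = 0 — SINGULAR.
  x = 2: f_y(2, y) = 4*y + 14; no integer root y with |y| ≤ 4.
  x = 3: f_y(3, y) = 6*y + 26; no integer root y with |y| ≤ 4.
  x = 4: f_y(4, y) = 8*y + 42; no integer root y with |y| ≤ 4.
Only singular point on the grid: (1, -3).
Classify: substitute x = 1 + u, y = -3 + v and expand: f = u**3 + 2*u**2*v + u*v**2 + v**2.
No constant or linear terms (consistent with a singular point). Quadratic part: v**2. Cubic part: u**3 + 2*u**2*v + u*v**2.
The quadratic part v**2 is a perfect square, so there is a single (double) tangent line v = 0, i.e. y = -3. Restricting the cubic part to that line (v = 0) leaves u**3 ≠ 0, so f is not divisible by v and the branch is v² ≈ -u**3 to lowest order — this is a cusp.
Classification: cusp.


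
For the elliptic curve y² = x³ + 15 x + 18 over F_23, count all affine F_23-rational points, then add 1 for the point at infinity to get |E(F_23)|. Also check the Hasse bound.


Affine points = {(0, 8), (0, 15), (4, 2), (4, 21), (6, 5), (6, 18), (7, 11), (7, 12), (8, 11), (8, 12), (9, 10), (9, 13), (10, 8), (10, 15), (13, 8), (13, 15), (18, 5), (18, 18), (19, 3), (19, 20), (21, 7), (21, 16), (22, 5), (22, 18)}; affine count = 24; |E(F_23)| = 25.

Discriminant check: Δ ∝ 4a³ + 27b² = 4·15³ + 27·18² = 4·3375 + 27·324 ≡ 7 (mod 23). Nonzero ⇒ E is nonsingular.
For each x ∈ F_23, compute rhs = x³ + 15·x + 18 mod 23, then count y ∈ F_23 with y² ≡ rhs.
  x = 0: rhs = 18, matching y values: 8, 15 (2 points).
  x = 1: rhs = 11, matching y values: none (0 points).
  x = 2: rhs = 10, matching y values: none (0 points).
  x = 3: rhs = 21, matching y values: none (0 points).
  x = 4: rhs = 4, matching y values: 2, 21 (2 points).
  x = 5: rhs = 11, matching y values: none (0 points).
  x = 6: rhs = 2, matching y values: 5, 18 (2 points).
  x = 7: rhs = 6, matching y values: 11, 12 (2 points).
  x = 8: rhs = 6, matching y values: 11, 12 (2 points).
  x = 9: rhs = 8, matching y values: 10, 13 (2 points).
  x = 10: rhs = 18, matching y values: 8, 15 (2 points).
  x = 11: rhs = 19, matching y values: none (0 points).
  x = 12: rhs = 17, matching y values: none (0 points).
  x = 13: rhs = 18, matching y values: 8, 15 (2 points).
  x = 14: rhs = 5, matching y values: none (0 points).
  x = 15: rhs = 7, matching y values: none (0 points).
  x = 16: rhs = 7, matching y values: none (0 points).
  x = 17: rhs = 11, matching y values: none (0 points).
  x = 18: rhs = 2, matching y values: 5, 18 (2 points).
  x = 19: rhs = 9, matching y values: 3, 20 (2 points).
  x = 20: rhs = 15, matching y values: none (0 points).
  x = 21: rhs = 3, matching y values: 7, 16 (2 points).
  x = 22: rhs = 2, matching y values: 5, 18 (2 points).
Total affine count: 24.
Full point count |E(F_23)| = 24 + 1 = 25.
Hasse bound: |25 − (23+1)| = |1| = 1 ≤ 2√23 ≈ 9.5917 ✓.


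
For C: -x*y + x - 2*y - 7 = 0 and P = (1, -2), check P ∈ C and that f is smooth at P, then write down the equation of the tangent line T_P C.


Tangent line at P: 3*x - 3*y - 9 = 0.

Step 1: f(1, -2) = 0, so P lies on C.
Step 2: partial derivatives
  f_x(x, y) = 1 - y, f_y(x, y) = -x - 2.
  f_x(P) = 3, f_y(P) = -3 (gradient nonzero, so P is smooth).
Step 3: tangent line at P: 3·(x − 1) + -3·(y − -2) = 0.
Expanding: 3*x - 3*y - 9 = 0.


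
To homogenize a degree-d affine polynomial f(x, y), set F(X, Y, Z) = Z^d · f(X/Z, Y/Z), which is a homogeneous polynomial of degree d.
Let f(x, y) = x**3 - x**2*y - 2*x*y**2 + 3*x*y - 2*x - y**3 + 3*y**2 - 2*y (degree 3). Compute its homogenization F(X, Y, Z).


F(X, Y, Z) = X**3 - X**2*Y - 2*X*Y**2 + 3*X*Y*Z - 2*X*Z**2 - Y**3 + 3*Y**2*Z - 2*Y*Z**2

deg(f) = 3.
Substitute x = X/Z, y = Y/Z into f, then multiply by Z^3.
  monomial 1·x^3·y^0 ↦ 1·X^3·Y^0·Z^0.
  monomial -1·x^2·y^1 ↦ -1·X^2·Y^1·Z^0.
  monomial -2·x^1·y^2 ↦ -2·X^1·Y^2·Z^0.
  monomial 3·x^1·y^1 ↦ 3·X^1·Y^1·Z^1.
  monomial -2·x^1·y^0 ↦ -2·X^1·Y^0·Z^2.
  monomial -1·x^0·y^3 ↦ -1·X^0·Y^3·Z^0.
  monomial 3·x^0·y^2 ↦ 3·X^0·Y^2·Z^1.
  monomial -2·x^0·y^1 ↦ -2·X^0·Y^1·Z^2.
Collecting: F(X, Y, Z) = X**3 - X**2*Y - 2*X*Y**2 + 3*X*Y*Z - 2*X*Z**2 - Y**3 + 3*Y**2*Z - 2*Y*Z**2.


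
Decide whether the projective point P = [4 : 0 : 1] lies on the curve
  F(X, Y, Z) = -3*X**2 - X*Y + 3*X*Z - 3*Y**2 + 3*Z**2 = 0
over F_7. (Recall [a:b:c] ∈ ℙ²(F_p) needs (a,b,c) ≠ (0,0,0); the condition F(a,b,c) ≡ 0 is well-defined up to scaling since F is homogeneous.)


F(4,0,1) ≡ 2 (mod 7); P is NOT on the curve.

Evaluate F(4, 0, 1) term-by-term (mod 7).
  -3*X**2 ↦ -3·16·1·1 = -48
  -X*Y ↦ -1·4·0·1 = 0
  3*X*Z ↦ 3·4·1·1 = 12
  -3*Y**2 ↦ -3·1·0·1 = 0
  3*Z**2 ↦ 3·1·1·1 = 3
Sum: F(4, 0, 1) = (-48) + (0) + (12) + (0) + (3) = -33.
Reducing mod 7: -33 ≡ 2 (mod 7).
Since F(a, b, c) ≡ 2 ≠ 0 (mod 7), P does NOT lie on the curve.


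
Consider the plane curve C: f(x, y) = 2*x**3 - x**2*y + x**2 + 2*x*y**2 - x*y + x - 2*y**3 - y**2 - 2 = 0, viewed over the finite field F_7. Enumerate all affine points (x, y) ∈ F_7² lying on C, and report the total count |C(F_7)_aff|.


Affine F_7-points: {(1, 2), (1, 3), (1, 6), (2, 4), (4, 6), (5, 2), (6, 5)}; count = 7.

For each of the 49 pairs (x, y) ∈ F_7², evaluate f(x, y) mod 7. Record the zeros.
  x = 0: [0↦5, 1↦2, 2↦6, 3↦5, 4↦1, 5↦3, 6↦6]  zeros at y ∈ ∅
  x = 1: [0↦2, 1↦6, 2↦0, 3↦0, 4↦1, 5↦5, 6↦0]  zeros at y ∈ {2, 3, 6}
  x = 2: [0↦6, 1↦1, 2↦4, 3↦3, 4↦0, 5↦4, 6↦3]  zeros at y ∈ {4}
  x = 3: [0↦1, 1↦6, 2↦2, 3↦5, 4↦3, 5↦5, 6↦6]  zeros at y ∈ ∅
  x = 4: [0↦6, 1↦5, 2↦6, 3↦4, 4↦1, 5↦6, 6↦0]  zeros at y ∈ {6}
  x = 5: [0↦5, 1↦3, 2↦0, 3↦5, 4↦6, 5↦5, 6↦4]  zeros at y ∈ {2}
  x = 6: [0↦3, 1↦5, 2↦3, 3↦6, 4↦2, 5↦0, 6↦2]  zeros at y ∈ {5}
Collecting zeros: affine points = {(1, 2), (1, 3), (1, 6), (2, 4), (4, 6), (5, 2), (6, 5)}.
Total count |C(F_7)_aff| = 7.


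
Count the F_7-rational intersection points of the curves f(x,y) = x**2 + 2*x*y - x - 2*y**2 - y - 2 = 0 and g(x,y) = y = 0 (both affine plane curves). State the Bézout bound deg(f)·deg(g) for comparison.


Common zeros: {(2, 0), (6, 0)}; count = 2; Bézout bound = 2.

deg(f) = 2, deg(g) = 1, so Bézout bound = 2.
Scan x ∈ F_7. For each x, list the y ∈ F_7 with f(x, y) ≡ 0 and those with g(x, y) ≡ 0 (mod 7); the common zeros in that column are the intersection.
  x = 0: f ≡ 0 at y ∈ ∅; g ≡ 0 at y ∈ {0}; common: ∅.
  x = 1: f ≡ 0 at y ∈ ∅; g ≡ 0 at y ∈ {0}; common: ∅.
  x = 2: f ≡ 0 at y ∈ {0, 5}; g ≡ 0 at y ∈ {0}; common: {0}.
  x = 3: f ≡ 0 at y ∈ {1, 5}; g ≡ 0 at y ∈ {0}; common: ∅.
  x = 4: f ≡ 0 at y ∈ ∅; g ≡ 0 at y ∈ {0}; common: ∅.
  x = 5: f ≡ 0 at y ∈ {2, 6}; g ≡ 0 at y ∈ {0}; common: ∅.
  x = 6: f ≡ 0 at y ∈ {0, 2}; g ≡ 0 at y ∈ {0}; common: {0}.
Collecting: common zeros = {(2, 0), (6, 0)}, so the count is 2.
Comparison with the Bézout bound: 2 ≤ 2 = deg(f)·deg(g), as expected for curves with no common component (the bound is attained).


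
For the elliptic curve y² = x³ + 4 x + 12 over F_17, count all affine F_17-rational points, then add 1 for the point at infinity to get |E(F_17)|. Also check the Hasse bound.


Affine points = {(1, 0), (3, 0), (5, 2), (5, 15), (7, 3), (7, 14), (10, 7), (10, 10), (13, 0), (15, 8), (15, 9)}; affine count = 11; |E(F_17)| = 12.

Discriminant check: Δ ∝ 4a³ + 27b² = 4·4³ + 27·12² = 4·64 + 27·144 ≡ 13 (mod 17). Nonzero ⇒ E is nonsingular.
For each x ∈ F_17, compute rhs = x³ + 4·x + 12 mod 17, then count y ∈ F_17 with y² ≡ rhs.
  x = 0: rhs = 12, matching y values: none (0 points).
  x = 1: rhs = 0, matching y values: 0 (1 points).
  x = 2: rhs = 11, matching y values: none (0 points).
  x = 3: rhs = 0, matching y values: 0 (1 points).
  x = 4: rhs = 7, matching y values: none (0 points).
  x = 5: rhs = 4, matching y values: 2, 15 (2 points).
  x = 6: rhs = 14, matching y values: none (0 points).
  x = 7: rhs = 9, matching y values: 3, 14 (2 points).
  x = 8: rhs = 12, matching y values: none (0 points).
  x = 9: rhs = 12, matching y values: none (0 points).
  x = 10: rhs = 15, matching y values: 7, 10 (2 points).
  x = 11: rhs = 10, matching y values: none (0 points).
  x = 12: rhs = 3, matching y values: none (0 points).
  x = 13: rhs = 0, matching y values: 0 (1 points).
  x = 14: rhs = 7, matching y values: none (0 points).
  x = 15: rhs = 13, matching y values: 8, 9 (2 points).
  x = 16: rhs = 7, matching y values: none (0 points).
Total affine count: 11.
Full point count |E(F_17)| = 11 + 1 = 12.
Hasse bound: |12 − (17+1)| = |-6| = 6 ≤ 2√17 ≈ 8.2462 ✓.


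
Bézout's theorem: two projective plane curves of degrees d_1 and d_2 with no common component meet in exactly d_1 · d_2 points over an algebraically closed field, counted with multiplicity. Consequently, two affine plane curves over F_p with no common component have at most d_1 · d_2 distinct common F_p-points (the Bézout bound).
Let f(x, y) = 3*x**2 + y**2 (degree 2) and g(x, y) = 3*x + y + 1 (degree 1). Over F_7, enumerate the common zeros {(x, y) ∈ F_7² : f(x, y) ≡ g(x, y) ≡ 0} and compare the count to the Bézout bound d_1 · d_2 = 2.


Common zeros: {(4, 1), (6, 2)}; count = 2; Bézout bound = 2.

deg(f) = 2, deg(g) = 1, so Bézout bound = 2.
Scan x ∈ F_7. For each x, list the y ∈ F_7 with f(x, y) ≡ 0 and those with g(x, y) ≡ 0 (mod 7); the common zeros in that column are the intersection.
  x = 0: f ≡ 0 at y ∈ {0}; g ≡ 0 at y ∈ {6}; common: ∅.
  x = 1: f ≡ 0 at y ∈ {2, 5}; g ≡ 0 at y ∈ {3}; common: ∅.
  x = 2: f ≡ 0 at y ∈ {3, 4}; g ≡ 0 at y ∈ {0}; common: ∅.
  x = 3: f ≡ 0 at y ∈ {1, 6}; g ≡ 0 at y ∈ {4}; common: ∅.
  x = 4: f ≡ 0 at y ∈ {1, 6}; g ≡ 0 at y ∈ {1}; common: {1}.
  x = 5: f ≡ 0 at y ∈ {3, 4}; g ≡ 0 at y ∈ {5}; common: ∅.
  x = 6: f ≡ 0 at y ∈ {2, 5}; g ≡ 0 at y ∈ {2}; common: {2}.
Collecting: common zeros = {(4, 1), (6, 2)}, so the count is 2.
Comparison with the Bézout bound: 2 ≤ 2 = deg(f)·deg(g), as expected for curves with no common component (the bound is attained).
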